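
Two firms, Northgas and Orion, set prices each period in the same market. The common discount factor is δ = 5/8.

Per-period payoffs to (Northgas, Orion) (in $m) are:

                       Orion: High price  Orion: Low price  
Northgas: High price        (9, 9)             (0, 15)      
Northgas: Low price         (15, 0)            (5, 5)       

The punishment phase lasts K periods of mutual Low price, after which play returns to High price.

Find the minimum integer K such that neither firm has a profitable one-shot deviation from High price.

5

IC: δ(1−δ^K)/(1−δ) ≥ (15−9)/(9−5) = 3/2.
With δ = 5/8: need 1 − δ^K ≥ 3/2·(1−5/8)/(5/8), i.e. δ^K ≤ 0.1000.
Since (5/8)^4 = 0.1526 and (5/8)^5 = 0.0954, the smallest such K is 5.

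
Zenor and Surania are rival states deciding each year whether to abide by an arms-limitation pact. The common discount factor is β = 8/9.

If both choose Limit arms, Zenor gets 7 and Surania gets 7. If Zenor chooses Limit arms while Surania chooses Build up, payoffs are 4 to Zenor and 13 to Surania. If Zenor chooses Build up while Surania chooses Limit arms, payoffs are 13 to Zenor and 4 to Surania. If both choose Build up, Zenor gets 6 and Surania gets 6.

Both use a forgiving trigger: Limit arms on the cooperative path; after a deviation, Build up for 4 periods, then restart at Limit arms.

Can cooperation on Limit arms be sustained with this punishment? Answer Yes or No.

IC: β+…+β^4 ≥ (13−7)/(7−6) = 6.
At β = 8/9: partial sum = 3.0056 < 6.0000. Cooperation not sustainable.

No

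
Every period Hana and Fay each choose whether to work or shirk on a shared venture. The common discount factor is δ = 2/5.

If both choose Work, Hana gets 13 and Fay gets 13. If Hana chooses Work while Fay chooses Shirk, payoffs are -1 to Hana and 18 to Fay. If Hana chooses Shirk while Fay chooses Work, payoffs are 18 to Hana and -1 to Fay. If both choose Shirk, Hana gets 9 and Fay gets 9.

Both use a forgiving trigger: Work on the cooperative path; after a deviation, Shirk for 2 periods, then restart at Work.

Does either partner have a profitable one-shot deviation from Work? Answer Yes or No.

Yes

A one-shot deviation gives 18 now, then 9 for 2 periods, then back to 13.
Gain from deviating: (18−13) today; loss: (13−9) in each of the next 2 periods.
No-deviation condition: (13−9)(δ+…+δ^2) ≥ 18−13, i.e. δ+…+δ^2 ≥ 5/4.
At δ = 2/5: δ+…+δ^2 = 0.5600 < 1.2500.
So cooperation is not sustainable.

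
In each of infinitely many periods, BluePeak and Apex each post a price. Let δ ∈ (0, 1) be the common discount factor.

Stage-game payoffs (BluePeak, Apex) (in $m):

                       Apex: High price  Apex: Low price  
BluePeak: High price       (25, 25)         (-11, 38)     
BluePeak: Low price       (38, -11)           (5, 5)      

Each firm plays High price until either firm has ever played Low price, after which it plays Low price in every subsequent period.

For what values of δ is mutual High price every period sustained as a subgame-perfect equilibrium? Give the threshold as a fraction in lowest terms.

25/(1−δ) ≥ 38 + 5δ/(1−δ)
25 ≥ 38 − 33δ
δ ≥ 13/33.

13/33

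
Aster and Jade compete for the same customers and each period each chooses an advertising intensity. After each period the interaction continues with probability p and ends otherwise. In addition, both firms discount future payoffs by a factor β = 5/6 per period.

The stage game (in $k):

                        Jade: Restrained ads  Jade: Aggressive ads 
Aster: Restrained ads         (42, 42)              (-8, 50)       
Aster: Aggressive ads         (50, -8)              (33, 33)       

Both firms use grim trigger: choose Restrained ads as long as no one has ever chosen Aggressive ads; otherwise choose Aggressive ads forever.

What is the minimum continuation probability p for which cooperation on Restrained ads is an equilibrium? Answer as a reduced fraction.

48/85

Expected continuation weight on next period's payoff is β·p = 5/6·p, which plays the role of the discount factor.
Cooperation requires 5/6·p ≥ (50−42)/(50−33) = 8/17, hence p ≥ 48/85.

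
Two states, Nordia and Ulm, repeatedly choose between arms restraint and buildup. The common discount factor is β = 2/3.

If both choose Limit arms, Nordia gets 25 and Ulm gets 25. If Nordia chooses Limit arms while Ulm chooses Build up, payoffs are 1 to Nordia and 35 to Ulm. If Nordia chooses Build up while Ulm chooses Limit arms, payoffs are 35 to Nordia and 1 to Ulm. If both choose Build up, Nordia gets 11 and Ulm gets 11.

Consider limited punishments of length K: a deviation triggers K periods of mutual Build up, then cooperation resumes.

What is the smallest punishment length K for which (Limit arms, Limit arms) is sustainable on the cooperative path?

2

Need Σ_{k=1}^{K} β^k ≥ (35−25)/(25−11) = 0.7143 at β = 2/3.
At K = 1 the sum is 0.6667 < 0.7143; at K = 2 it is 1.1111 ≥ 0.7143.
So the minimum punishment length is K = 2.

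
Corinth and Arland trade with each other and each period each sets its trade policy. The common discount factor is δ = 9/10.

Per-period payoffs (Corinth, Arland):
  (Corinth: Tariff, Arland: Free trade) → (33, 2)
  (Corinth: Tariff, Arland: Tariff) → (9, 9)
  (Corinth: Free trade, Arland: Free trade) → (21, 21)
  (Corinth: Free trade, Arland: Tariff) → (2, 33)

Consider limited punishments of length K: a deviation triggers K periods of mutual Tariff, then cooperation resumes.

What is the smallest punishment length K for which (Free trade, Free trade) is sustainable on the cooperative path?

Need Σ_{k=1}^{K} δ^k ≥ (33−21)/(21−9) = 1.0000 at δ = 9/10.
At K = 1 the sum is 0.9000 < 1.0000; at K = 2 it is 1.7100 ≥ 1.0000.
So the minimum punishment length is K = 2.

2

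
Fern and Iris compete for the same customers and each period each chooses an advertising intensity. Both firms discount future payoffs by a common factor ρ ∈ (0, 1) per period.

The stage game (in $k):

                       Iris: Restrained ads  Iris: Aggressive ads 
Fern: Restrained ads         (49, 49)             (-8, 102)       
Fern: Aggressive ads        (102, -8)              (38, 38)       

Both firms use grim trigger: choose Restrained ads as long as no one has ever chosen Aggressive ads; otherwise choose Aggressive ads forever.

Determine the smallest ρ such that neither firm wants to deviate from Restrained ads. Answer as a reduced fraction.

49/(1−ρ) ≥ 102 + 38ρ/(1−ρ)
49 ≥ 102 − 64ρ
ρ ≥ 53/64.

53/64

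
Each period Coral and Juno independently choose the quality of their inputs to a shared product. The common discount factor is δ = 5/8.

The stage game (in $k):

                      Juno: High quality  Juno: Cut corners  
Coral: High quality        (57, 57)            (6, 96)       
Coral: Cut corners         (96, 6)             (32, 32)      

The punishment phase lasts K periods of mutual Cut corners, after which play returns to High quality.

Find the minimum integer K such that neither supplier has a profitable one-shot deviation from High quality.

Need Σ_{k=1}^{K} δ^k ≥ (96−57)/(57−32) = 1.5600 at δ = 5/8.
At K = 5 the sum is 1.5077 < 1.5600; at K = 6 it is 1.5673 ≥ 1.5600.
So the minimum punishment length is K = 6.

6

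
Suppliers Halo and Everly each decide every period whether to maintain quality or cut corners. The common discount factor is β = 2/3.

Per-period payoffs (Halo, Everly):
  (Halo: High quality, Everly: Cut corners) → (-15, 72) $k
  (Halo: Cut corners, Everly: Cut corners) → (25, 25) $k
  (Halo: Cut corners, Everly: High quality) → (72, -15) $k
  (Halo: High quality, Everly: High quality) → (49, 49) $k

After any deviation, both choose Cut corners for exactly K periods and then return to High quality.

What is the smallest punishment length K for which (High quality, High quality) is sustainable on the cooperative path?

2

Need Σ_{k=1}^{K} β^k ≥ (72−49)/(49−25) = 0.9583 at β = 2/3.
At K = 1 the sum is 0.6667 < 0.9583; at K = 2 it is 1.1111 ≥ 0.9583.
So the minimum punishment length is K = 2.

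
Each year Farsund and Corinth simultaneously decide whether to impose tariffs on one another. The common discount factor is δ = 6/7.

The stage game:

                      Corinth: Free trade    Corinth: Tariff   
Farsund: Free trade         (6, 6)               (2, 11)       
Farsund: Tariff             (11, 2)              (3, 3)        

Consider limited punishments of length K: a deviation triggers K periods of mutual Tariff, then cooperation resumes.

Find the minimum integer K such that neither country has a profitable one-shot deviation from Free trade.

IC: δ(1−δ^K)/(1−δ) ≥ (11−6)/(6−3) = 5/3.
With δ = 6/7: need 1 − δ^K ≥ 5/3·(1−6/7)/(6/7), i.e. δ^K ≤ 0.7222.
Since (6/7)^2 = 0.7347 and (6/7)^3 = 0.6297, the smallest such K is 3.

3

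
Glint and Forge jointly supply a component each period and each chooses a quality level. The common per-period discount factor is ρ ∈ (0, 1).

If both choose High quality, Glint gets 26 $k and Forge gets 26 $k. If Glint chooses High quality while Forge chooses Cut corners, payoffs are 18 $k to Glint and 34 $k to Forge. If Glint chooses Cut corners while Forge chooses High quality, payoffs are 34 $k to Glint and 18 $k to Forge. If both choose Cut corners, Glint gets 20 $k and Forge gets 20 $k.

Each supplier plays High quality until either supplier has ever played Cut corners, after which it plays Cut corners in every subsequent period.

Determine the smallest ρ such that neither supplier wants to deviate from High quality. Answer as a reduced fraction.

One-period gain from deviating is 34 − 26 = 8. The loss is 26 − 20 = 6 in every subsequent period, with present value 6·ρ/(1−ρ).
Deviation is unprofitable when 6·ρ/(1−ρ) ≥ 8, i.e. ρ/(1−ρ) ≥ 4/3.
Equivalently ρ ≥ 8/(8+6) = 4/7.

4/7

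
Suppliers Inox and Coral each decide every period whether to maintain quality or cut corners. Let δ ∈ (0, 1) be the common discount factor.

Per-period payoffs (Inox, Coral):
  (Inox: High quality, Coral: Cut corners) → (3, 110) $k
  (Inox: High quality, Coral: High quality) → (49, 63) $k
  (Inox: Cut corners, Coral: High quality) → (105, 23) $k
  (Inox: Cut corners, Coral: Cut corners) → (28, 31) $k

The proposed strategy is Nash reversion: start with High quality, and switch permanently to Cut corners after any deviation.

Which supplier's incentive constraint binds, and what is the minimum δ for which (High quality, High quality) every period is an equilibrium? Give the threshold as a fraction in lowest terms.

Inox; δ ≥ 8/11

Inox: cooperation gives 49 each period; deviation gives 105 once then 28 forever.
  49/(1−δ) ≥ 105 + 28δ/(1−δ) ⇒ δ ≥ 56/77 = 8/11.
Coral: cooperation gives 63 each period; deviation gives 110 once then 31 forever.
  δ ≥ 47/79.
Both must hold, so the binding constraint is Inox's: δ ≥ 8/11.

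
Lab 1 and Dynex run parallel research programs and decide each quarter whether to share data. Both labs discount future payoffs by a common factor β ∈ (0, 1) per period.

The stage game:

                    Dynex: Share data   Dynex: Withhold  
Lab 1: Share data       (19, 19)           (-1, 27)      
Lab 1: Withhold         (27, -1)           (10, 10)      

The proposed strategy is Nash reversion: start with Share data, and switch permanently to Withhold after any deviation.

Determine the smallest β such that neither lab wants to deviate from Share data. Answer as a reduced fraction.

8/17

One-period gain from deviating is 27 − 19 = 8. The loss is 19 − 10 = 9 in every subsequent period, with present value 9·β/(1−β).
Deviation is unprofitable when 9·β/(1−β) ≥ 8, i.e. β/(1−β) ≥ 8/9.
Equivalently β ≥ 8/(8+9) = 8/17.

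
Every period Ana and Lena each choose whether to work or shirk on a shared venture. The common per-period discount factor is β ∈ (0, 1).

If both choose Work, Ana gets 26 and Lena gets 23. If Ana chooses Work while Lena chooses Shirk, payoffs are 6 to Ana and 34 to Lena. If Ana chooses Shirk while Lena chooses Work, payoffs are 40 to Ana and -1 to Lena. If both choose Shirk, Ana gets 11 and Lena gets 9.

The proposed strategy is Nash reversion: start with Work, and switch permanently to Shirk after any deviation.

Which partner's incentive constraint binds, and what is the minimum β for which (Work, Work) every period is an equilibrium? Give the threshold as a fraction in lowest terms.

Ana: cooperation gives 26 each period; deviation gives 40 once then 11 forever.
  26/(1−β) ≥ 40 + 11β/(1−β) ⇒ β ≥ 14/29.
Lena: cooperation gives 23 each period; deviation gives 34 once then 9 forever.
  β ≥ 11/25.
Both must hold, so the binding constraint is Ana's: β ≥ 14/29.

Ana; β ≥ 14/29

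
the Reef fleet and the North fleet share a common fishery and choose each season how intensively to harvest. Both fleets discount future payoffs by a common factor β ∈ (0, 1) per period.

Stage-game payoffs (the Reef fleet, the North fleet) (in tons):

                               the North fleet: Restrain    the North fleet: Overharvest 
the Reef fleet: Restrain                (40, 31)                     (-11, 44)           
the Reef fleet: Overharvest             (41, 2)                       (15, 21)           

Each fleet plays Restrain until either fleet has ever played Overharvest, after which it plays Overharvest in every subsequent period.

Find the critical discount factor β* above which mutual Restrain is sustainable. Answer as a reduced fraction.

13/23

the Reef fleet: cooperation gives 40 each period; deviation gives 41 once then 15 forever.
  40/(1−β) ≥ 41 + 15β/(1−β) ⇒ β ≥ 1/26.
the North fleet: cooperation gives 31 each period; deviation gives 44 once then 21 forever.
  β ≥ 13/23.
Both must hold, so the binding constraint is the North fleet's: β ≥ 13/23.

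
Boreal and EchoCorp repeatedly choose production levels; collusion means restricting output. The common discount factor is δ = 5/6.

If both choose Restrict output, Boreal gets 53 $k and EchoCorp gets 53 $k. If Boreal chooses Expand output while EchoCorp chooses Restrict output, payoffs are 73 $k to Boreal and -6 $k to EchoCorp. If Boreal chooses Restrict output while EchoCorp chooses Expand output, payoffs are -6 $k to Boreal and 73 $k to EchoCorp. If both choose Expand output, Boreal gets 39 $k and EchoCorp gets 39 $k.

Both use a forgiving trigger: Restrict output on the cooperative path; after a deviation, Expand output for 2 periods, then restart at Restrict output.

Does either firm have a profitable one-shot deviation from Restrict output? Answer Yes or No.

A one-shot deviation gives 73 now, then 39 for 2 periods, then back to 53.
Gain from deviating: (73−53) today; loss: (53−39) in each of the next 2 periods.
No-deviation condition: (53−39)(δ+…+δ^2) ≥ 73−53, i.e. δ+…+δ^2 ≥ 10/7.
At δ = 5/6: δ+…+δ^2 = 1.5278 ≥ 1.4286.
So cooperation is sustainable.

No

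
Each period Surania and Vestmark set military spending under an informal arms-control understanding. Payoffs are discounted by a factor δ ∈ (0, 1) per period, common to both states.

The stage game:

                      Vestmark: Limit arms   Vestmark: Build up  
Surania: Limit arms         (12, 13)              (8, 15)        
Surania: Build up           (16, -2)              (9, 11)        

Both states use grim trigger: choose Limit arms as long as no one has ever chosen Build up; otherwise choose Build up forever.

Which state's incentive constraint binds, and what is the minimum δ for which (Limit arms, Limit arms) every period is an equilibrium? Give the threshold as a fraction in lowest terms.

Surania; δ ≥ 4/7

Surania: cooperation gives 12 each period; deviation gives 16 once then 9 forever.
  12/(1−δ) ≥ 16 + 9δ/(1−δ) ⇒ δ ≥ 4/7.
Vestmark: cooperation gives 13 each period; deviation gives 15 once then 11 forever.
  δ ≥ 2/4 = 1/2.
Both must hold, so the binding constraint is Surania's: δ ≥ 4/7.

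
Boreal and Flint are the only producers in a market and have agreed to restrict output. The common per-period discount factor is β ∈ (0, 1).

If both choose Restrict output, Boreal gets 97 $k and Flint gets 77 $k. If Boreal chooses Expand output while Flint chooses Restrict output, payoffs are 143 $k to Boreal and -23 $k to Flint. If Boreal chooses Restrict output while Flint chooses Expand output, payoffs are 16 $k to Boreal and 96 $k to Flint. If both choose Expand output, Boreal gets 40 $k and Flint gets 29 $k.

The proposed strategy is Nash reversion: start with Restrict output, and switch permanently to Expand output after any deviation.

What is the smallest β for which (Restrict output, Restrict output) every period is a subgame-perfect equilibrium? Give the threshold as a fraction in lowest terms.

46/103

For Boreal: deviation gain 143−97 = 46, per-period punishment loss 97−40 = 57. IC gives β ≥ 46/103.
For Flint: gain 19, loss 48 per period, so β ≥ 19/67.
The tighter constraint is Boreal's, so cooperation needs β ≥ 46/103.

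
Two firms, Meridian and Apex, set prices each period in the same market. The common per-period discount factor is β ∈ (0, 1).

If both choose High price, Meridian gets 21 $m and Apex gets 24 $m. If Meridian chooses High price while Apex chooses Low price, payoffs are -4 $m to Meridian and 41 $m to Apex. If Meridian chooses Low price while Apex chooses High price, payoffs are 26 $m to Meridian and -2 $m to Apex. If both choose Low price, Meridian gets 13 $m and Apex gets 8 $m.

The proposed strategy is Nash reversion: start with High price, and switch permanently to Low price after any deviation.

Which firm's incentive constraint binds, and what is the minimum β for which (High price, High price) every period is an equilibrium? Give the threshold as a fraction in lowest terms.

Meridian: cooperation gives 21 each period; deviation gives 26 once then 13 forever.
  21/(1−β) ≥ 26 + 13β/(1−β) ⇒ β ≥ 5/13.
Apex: cooperation gives 24 each period; deviation gives 41 once then 8 forever.
  β ≥ 17/33.
Both must hold, so the binding constraint is Apex's: β ≥ 17/33.

Apex; β ≥ 17/33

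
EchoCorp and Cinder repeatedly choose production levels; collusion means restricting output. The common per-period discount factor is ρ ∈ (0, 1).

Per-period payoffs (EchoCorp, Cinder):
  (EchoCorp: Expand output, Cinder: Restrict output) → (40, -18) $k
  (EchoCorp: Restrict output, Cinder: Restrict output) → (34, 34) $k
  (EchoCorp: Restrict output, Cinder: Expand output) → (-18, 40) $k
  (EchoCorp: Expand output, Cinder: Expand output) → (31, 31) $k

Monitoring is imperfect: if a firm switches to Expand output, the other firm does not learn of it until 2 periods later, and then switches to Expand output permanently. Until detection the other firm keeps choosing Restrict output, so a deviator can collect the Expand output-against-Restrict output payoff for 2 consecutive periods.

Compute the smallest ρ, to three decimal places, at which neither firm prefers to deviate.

The best deviation is to choose Expand output for all 2 undetected periods, earning 40 each, then 31 forever once detected.
Deviation value: 40(1−ρ^2)/(1−ρ) + 31ρ^2/(1−ρ); cooperation value: 34/(1−ρ).
IC: 34 ≥ 40(1−ρ^2) + 31ρ^2 = 40 − 9ρ^2.
So ρ^2 ≥ 6/9 = 2/3, giving ρ ≥ (2/3)^(1/2) ≈ 0.816.

0.816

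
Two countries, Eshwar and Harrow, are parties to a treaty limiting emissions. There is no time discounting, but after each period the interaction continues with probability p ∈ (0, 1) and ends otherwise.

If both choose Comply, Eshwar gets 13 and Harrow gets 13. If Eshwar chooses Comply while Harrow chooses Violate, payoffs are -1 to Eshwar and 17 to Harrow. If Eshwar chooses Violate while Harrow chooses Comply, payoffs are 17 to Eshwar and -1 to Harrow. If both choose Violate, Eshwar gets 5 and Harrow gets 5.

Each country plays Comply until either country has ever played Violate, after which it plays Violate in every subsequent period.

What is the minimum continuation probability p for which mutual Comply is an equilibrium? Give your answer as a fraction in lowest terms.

With no time discounting, the continuation probability p plays the role of the discount factor.
Grim-trigger IC: 13/(1−p) ≥ 17 + 5p/(1−p) ⇒ p ≥ (17−13)/(17−5) = 1/3.

1/3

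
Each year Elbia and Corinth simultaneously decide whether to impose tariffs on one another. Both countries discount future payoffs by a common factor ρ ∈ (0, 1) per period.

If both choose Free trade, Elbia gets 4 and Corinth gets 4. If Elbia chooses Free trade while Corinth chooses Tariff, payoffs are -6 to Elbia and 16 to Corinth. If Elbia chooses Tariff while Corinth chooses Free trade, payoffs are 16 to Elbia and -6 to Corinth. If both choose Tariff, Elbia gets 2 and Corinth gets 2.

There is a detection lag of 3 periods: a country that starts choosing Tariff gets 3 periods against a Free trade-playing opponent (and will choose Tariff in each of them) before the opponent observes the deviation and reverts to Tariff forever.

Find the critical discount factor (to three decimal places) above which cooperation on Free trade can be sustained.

The best deviation is to choose Tariff for all 3 undetected periods, earning 16 each, then 2 forever once detected.
Deviation value: 16(1−ρ^3)/(1−ρ) + 2ρ^3/(1−ρ); cooperation value: 4/(1−ρ).
IC: 4 ≥ 16(1−ρ^3) + 2ρ^3 = 16 − 14ρ^3.
So ρ^3 ≥ 12/14 = 6/7, giving ρ ≥ (6/7)^(1/3) ≈ 0.950.

0.950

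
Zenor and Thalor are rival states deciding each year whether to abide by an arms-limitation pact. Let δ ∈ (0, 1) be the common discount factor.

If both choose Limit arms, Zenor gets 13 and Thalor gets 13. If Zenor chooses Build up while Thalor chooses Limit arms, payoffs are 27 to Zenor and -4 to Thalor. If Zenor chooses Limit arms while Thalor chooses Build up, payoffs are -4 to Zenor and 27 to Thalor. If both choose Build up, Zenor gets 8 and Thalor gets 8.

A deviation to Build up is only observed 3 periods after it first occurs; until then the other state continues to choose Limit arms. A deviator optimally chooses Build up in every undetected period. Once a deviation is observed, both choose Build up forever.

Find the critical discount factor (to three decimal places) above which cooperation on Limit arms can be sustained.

A deviator earns 27 for 3 periods, then 8 forever; cooperating earns 13 forever. Multiplying the IC by (1−δ):
13 ≥ 27(1−δ^3) + 8δ^3, so 19·δ^3 ≥ 14 and δ^3 ≥ 14/19.
δ ≥ (14/19)^(1/3) ≈ 0.903.

0.903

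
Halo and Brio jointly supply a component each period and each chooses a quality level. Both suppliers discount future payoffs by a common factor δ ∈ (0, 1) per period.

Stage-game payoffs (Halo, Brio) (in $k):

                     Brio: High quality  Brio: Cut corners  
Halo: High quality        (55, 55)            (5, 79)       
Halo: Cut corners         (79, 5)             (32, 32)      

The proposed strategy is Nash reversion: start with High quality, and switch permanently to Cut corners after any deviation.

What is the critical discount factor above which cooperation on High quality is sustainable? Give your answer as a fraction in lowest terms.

Under grim trigger the critical discount factor is (T−C)/(T−P) with T = 79, C = 55, P = 32.
δ* = (79−55)/(79−32) = 24/47.

24/47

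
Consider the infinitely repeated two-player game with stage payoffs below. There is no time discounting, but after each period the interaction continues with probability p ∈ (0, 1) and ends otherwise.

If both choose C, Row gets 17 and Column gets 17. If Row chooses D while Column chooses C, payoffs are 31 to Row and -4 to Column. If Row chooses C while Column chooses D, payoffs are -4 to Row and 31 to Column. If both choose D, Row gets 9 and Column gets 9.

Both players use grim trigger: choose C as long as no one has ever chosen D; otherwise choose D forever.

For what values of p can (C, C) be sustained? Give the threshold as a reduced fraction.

7/11

Expected cooperation value is 17 + p·17 + p²·17 + … = 17/(1−p); deviation gives 31 + p·9/(1−p).
17 ≥ 31(1−p) + 9p ⇒ 22p ≥ 14 ⇒ p ≥ 14/22 = 7/11.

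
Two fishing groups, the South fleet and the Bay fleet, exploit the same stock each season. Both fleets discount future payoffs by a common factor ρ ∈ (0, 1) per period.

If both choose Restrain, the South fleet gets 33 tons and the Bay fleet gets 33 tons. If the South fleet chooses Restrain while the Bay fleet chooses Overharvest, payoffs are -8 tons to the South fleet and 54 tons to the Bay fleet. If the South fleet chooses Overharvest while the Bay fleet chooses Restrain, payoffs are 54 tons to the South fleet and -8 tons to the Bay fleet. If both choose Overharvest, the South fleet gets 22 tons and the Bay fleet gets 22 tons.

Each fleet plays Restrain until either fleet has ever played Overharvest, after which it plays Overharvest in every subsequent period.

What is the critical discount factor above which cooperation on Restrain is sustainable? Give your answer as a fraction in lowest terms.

33/(1−ρ) ≥ 54 + 22ρ/(1−ρ)
33 ≥ 54 − 32ρ
ρ ≥ 21/32.

21/32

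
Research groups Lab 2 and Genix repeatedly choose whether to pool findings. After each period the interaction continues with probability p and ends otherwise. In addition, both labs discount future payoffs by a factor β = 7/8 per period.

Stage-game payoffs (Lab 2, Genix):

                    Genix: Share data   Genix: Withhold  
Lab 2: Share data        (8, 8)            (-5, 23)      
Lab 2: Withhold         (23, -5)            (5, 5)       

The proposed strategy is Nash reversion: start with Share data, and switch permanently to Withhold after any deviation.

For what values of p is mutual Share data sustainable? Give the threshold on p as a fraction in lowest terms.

Expected continuation weight on next period's payoff is β·p = 7/8·p, which plays the role of the discount factor.
Cooperation requires 7/8·p ≥ (23−8)/(23−5) = 5/6, hence p ≥ 20/21.

20/21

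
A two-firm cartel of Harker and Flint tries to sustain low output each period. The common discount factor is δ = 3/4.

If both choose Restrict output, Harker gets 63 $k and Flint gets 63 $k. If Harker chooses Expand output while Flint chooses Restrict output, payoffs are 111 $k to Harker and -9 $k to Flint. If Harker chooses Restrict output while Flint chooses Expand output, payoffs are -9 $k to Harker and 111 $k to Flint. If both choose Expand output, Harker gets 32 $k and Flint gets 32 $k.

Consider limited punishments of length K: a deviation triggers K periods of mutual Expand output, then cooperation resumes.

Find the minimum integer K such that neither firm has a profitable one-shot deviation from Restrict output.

3

Need Σ_{k=1}^{K} δ^k ≥ (111−63)/(63−32) = 1.5484 at δ = 3/4.
At K = 2 the sum is 1.3125 < 1.5484; at K = 3 it is 1.7344 ≥ 1.5484.
So the minimum punishment length is K = 3.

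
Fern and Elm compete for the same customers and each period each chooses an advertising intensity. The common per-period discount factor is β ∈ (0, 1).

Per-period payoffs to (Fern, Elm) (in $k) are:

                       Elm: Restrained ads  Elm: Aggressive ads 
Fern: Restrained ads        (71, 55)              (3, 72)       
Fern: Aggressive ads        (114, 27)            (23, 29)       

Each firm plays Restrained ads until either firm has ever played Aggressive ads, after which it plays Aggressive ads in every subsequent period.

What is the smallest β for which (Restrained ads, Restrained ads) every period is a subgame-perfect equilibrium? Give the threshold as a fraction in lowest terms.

For Fern: deviation gain 114−71 = 43, per-period punishment loss 71−23 = 48. IC gives β ≥ 43/91.
For Elm: gain 17, loss 26 per period, so β ≥ 17/43.
The tighter constraint is Fern's, so cooperation needs β ≥ 43/91.

43/91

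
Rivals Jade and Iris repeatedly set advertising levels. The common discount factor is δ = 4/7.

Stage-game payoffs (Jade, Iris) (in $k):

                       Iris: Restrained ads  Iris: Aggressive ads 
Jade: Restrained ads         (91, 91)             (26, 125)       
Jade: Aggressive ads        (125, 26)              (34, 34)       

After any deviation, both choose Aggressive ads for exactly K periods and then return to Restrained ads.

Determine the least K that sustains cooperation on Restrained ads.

2

Need Σ_{k=1}^{K} δ^k ≥ (125−91)/(91−34) = 0.5965 at δ = 4/7.
At K = 1 the sum is 0.5714 < 0.5965; at K = 2 it is 0.8980 ≥ 0.5965.
So the minimum punishment length is K = 2.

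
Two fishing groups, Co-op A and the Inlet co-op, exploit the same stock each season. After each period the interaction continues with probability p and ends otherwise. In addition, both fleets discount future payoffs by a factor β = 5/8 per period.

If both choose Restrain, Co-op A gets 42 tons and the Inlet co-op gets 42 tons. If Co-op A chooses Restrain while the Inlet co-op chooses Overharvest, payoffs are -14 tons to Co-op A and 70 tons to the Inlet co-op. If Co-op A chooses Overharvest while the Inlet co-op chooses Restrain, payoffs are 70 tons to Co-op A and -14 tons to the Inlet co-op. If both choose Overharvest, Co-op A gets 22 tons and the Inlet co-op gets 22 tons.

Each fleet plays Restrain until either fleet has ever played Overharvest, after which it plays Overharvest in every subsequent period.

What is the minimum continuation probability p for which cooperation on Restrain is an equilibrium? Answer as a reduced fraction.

Expected continuation weight on next period's payoff is β·p = 5/8·p, which plays the role of the discount factor.
Cooperation requires 5/8·p ≥ (70−42)/(70−22) = 7/12, hence p ≥ 14/15.

14/15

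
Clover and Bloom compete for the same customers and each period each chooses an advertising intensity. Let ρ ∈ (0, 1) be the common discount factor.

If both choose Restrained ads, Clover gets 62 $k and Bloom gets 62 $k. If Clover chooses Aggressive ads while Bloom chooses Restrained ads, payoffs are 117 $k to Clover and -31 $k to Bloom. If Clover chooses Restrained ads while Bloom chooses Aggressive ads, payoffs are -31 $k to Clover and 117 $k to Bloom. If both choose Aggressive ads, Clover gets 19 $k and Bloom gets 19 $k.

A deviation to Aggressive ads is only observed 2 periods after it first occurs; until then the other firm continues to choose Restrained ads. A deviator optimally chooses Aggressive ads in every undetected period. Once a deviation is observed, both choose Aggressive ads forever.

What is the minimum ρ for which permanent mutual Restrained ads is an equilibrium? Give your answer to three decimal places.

0.749

Deviating for the 2 undetected periods gains 117−62 = 55 per period over cooperation, then loses 62−19 = 43 per period forever once punishment starts.
Gain: 55(1 + ρ + … + ρ^1); loss: 43·ρ^2/(1−ρ).
No profitable deviation ⇔ 55(1−ρ^2) ≤ 43·ρ^2, i.e. ρ^2 ≥ 55/(55+43) = 55/98.
Hence ρ ≥ (55/98)^(1/2) ≈ 0.749.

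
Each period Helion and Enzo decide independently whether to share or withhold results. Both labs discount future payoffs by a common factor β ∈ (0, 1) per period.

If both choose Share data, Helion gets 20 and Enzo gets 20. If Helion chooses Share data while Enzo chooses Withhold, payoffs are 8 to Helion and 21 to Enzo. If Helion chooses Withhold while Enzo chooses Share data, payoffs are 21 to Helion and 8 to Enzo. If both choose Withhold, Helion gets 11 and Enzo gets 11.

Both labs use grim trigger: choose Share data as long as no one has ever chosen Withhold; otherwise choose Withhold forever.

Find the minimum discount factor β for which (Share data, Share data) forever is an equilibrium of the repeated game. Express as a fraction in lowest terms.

Cooperation forever yields 20 each period: 20/(1−β).
Deviating yields 21 once, then 11 forever: 21 + 11β/(1−β).
No profitable deviation requires 20/(1−β) ≥ 21 + 11β/(1−β).
Multiplying by (1−β): 20 ≥ 21(1−β) + 11β = 21 − 10β.
So 10β ≥ 1, i.e. β ≥ 1/10.

1/10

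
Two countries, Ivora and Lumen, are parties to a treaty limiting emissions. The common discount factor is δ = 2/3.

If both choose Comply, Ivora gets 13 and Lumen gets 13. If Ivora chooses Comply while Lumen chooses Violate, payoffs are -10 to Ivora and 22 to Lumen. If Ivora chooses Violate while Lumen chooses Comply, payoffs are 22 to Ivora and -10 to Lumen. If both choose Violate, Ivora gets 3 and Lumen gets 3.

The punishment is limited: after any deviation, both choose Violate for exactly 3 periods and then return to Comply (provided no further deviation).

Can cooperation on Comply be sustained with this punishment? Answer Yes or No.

A one-shot deviation gives 22 now, then 3 for 3 periods, then back to 13.
Gain from deviating: (22−13) today; loss: (13−3) in each of the next 3 periods.
No-deviation condition: (13−3)(δ+…+δ^3) ≥ 22−13, i.e. δ+…+δ^3 ≥ 9/10.
At δ = 2/3: δ+…+δ^3 = 1.4074 ≥ 0.9000.
So cooperation is sustainable.

Yes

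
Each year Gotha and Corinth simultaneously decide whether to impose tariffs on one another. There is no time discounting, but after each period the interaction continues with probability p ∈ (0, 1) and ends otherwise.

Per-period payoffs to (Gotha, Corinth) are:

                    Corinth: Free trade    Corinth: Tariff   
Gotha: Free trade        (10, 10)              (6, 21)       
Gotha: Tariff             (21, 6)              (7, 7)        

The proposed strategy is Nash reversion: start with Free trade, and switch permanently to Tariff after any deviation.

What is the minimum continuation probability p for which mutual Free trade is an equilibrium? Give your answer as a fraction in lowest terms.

Expected cooperation value is 10 + p·10 + p²·10 + … = 10/(1−p); deviation gives 21 + p·7/(1−p).
10 ≥ 21(1−p) + 7p ⇒ 14p ≥ 11 ⇒ p ≥ 11/14.

11/14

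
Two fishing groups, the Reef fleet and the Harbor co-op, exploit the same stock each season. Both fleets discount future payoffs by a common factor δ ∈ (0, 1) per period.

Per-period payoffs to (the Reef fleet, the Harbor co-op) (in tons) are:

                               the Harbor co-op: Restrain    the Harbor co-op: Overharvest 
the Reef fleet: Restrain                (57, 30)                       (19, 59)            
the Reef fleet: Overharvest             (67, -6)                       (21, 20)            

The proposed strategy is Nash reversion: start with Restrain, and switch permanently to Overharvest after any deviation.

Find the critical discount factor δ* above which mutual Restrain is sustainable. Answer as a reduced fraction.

29/39

For the Reef fleet: deviation gain 67−57 = 10, per-period punishment loss 57−21 = 36. IC gives δ ≥ 10/46 = 5/23.
For the Harbor co-op: gain 29, loss 10 per period, so δ ≥ 29/39.
The tighter constraint is the Harbor co-op's, so cooperation needs δ ≥ 29/39.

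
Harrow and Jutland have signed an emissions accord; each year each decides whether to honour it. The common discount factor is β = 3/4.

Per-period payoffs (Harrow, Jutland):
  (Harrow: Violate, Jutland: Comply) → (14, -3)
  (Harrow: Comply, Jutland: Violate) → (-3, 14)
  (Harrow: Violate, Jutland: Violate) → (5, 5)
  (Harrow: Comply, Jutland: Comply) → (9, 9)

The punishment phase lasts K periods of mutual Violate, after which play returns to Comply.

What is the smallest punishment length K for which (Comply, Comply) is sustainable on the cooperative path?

No profitable deviation requires (9−5)(β+…+β^K) ≥ 14−9, i.e. β+…+β^K ≥ 5/4 ≈ 1.2500.
With β = 3/4, the partial sums are K=1: 0.7500, K=2: 1.3125.
K = 2 is the first length at which the sum reaches 1.2500.

2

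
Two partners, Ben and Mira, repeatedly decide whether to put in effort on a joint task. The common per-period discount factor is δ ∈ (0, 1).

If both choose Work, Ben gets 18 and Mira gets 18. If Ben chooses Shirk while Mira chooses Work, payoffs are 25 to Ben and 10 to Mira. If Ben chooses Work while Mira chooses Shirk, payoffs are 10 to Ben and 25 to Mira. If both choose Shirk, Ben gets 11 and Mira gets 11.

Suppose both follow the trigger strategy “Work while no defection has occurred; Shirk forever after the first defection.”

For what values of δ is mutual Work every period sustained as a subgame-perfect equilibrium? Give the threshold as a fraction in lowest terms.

One-period gain from deviating is 25 − 18 = 7. The loss is 18 − 11 = 7 in every subsequent period, with present value 7·δ/(1−δ).
Deviation is unprofitable when 7·δ/(1−δ) ≥ 7, i.e. δ/(1−δ) ≥ 1.
Equivalently δ ≥ 7/(7+7) = 1/2.

1/2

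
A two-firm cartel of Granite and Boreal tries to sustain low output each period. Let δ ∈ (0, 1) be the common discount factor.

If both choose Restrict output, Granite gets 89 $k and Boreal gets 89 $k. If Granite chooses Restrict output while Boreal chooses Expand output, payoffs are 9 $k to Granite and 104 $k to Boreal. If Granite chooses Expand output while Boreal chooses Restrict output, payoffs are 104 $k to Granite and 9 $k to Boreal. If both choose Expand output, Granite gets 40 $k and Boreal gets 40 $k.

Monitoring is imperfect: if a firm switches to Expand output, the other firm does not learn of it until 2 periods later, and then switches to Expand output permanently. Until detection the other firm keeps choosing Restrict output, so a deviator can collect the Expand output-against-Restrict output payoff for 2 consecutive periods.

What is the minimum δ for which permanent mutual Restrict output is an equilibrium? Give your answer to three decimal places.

The best deviation is to choose Expand output for all 2 undetected periods, earning 104 each, then 40 forever once detected.
Deviation value: 104(1−δ^2)/(1−δ) + 40δ^2/(1−δ); cooperation value: 89/(1−δ).
IC: 89 ≥ 104(1−δ^2) + 40δ^2 = 104 − 64δ^2.
So δ^2 ≥ 15/64, giving δ ≥ (15/64)^(1/2) ≈ 0.484.

0.484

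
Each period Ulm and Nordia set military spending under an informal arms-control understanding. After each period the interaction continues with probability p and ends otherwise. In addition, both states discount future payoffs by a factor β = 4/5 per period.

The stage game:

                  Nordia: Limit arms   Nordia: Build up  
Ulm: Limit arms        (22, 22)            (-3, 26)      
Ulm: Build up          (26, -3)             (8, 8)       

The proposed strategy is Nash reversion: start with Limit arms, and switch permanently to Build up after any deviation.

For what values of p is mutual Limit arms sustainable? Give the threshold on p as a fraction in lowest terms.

5/18

With continuation probability p and discount β, the effective per-period discount factor is βp.
Grim-trigger IC: βp ≥ (26−22)/(26−8) = 2/9.
So p ≥ (2/9)/(4/5) = 5/18.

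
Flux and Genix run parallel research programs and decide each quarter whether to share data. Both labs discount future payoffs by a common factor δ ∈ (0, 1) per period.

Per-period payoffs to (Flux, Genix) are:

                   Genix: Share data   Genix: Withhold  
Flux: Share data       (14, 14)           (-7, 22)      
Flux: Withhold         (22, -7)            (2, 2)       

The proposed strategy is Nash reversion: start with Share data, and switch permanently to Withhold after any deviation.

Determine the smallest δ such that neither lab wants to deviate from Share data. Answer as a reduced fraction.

2/5

Under grim trigger the critical discount factor is (T−C)/(T−P) with T = 22, C = 14, P = 2.
δ* = (22−14)/(22−2) = 8/20 = 2/5.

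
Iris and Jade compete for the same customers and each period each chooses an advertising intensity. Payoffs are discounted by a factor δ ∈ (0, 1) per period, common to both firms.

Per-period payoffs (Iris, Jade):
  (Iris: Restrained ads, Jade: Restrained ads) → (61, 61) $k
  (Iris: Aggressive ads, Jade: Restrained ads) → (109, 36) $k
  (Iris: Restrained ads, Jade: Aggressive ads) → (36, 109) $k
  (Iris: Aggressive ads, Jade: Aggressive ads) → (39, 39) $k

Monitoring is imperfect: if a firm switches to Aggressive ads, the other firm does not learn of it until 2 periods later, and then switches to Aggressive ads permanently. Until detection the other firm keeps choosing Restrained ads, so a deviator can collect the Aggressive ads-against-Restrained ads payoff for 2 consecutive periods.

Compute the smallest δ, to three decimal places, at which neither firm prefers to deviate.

0.828

Deviating for the 2 undetected periods gains 109−61 = 48 per period over cooperation, then loses 61−39 = 22 per period forever once punishment starts.
Gain: 48(1 + δ + … + δ^1); loss: 22·δ^2/(1−δ).
No profitable deviation ⇔ 48(1−δ^2) ≤ 22·δ^2, i.e. δ^2 ≥ 48/(48+22) = 24/35.
Hence δ ≥ (24/35)^(1/2) ≈ 0.828.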